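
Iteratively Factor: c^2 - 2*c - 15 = (c - 5)*(c + 3)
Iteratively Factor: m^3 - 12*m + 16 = (m - 2)*(m^2 + 2*m - 8) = (m - 2)^2*(m + 4)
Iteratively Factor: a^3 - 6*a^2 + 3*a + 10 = (a - 5)*(a^2 - a - 2) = (a - 5)*(a + 1)*(a - 2)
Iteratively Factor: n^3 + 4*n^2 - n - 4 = (n - 1)*(n^2 + 5*n + 4) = (n - 1)*(n + 4)*(n + 1)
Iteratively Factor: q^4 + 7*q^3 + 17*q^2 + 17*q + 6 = (q + 1)*(q^3 + 6*q^2 + 11*q + 6) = (q + 1)^2*(q^2 + 5*q + 6) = (q + 1)^2*(q + 3)*(q + 2)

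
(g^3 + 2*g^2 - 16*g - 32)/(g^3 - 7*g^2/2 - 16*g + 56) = 2*(g + 2)/(2*g - 7)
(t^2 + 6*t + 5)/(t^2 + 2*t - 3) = (t^2 + 6*t + 5)/(t^2 + 2*t - 3)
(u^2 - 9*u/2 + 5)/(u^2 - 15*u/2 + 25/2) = (u - 2)/(u - 5)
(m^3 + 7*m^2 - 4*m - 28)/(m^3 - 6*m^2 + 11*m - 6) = (m^2 + 9*m + 14)/(m^2 - 4*m + 3)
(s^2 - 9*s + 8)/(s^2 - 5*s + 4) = (s - 8)/(s - 4)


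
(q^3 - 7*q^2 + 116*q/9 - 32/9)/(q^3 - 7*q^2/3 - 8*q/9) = (3*q^2 - 13*q + 4)/(q*(3*q + 1))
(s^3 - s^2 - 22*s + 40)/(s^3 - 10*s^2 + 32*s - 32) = (s + 5)/(s - 4)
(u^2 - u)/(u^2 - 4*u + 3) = u/(u - 3)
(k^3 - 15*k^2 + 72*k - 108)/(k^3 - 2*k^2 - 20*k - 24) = (k^2 - 9*k + 18)/(k^2 + 4*k + 4)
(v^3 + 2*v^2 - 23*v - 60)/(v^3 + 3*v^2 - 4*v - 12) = (v^2 - v - 20)/(v^2 - 4)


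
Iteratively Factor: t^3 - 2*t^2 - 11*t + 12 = (t + 3)*(t^2 - 5*t + 4) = (t - 4)*(t + 3)*(t - 1)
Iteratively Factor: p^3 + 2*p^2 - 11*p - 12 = (p - 3)*(p^2 + 5*p + 4) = (p - 3)*(p + 4)*(p + 1)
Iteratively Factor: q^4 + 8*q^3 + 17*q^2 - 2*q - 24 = (q + 4)*(q^3 + 4*q^2 + q - 6) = (q + 2)*(q + 4)*(q^2 + 2*q - 3) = (q - 1)*(q + 2)*(q + 4)*(q + 3)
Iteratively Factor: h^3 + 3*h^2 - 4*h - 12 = (h + 3)*(h^2 - 4) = (h - 2)*(h + 3)*(h + 2)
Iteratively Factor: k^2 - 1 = (k - 1)*(k + 1)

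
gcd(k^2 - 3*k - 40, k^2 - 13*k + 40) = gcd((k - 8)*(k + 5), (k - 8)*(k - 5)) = k - 8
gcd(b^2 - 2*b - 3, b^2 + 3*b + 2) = b + 1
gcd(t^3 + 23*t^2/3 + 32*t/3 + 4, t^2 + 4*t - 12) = t + 6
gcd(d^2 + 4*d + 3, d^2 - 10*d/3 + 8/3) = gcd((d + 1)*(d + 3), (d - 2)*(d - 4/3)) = 1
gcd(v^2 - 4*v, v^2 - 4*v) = v^2 - 4*v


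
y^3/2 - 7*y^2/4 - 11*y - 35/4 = (y/2 + 1/2)*(y - 7)*(y + 5/2)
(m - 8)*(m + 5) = m^2 - 3*m - 40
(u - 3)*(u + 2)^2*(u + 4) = u^4 + 5*u^3 - 4*u^2 - 44*u - 48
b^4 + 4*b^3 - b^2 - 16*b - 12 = (b - 2)*(b + 1)*(b + 2)*(b + 3)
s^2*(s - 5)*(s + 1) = s^4 - 4*s^3 - 5*s^2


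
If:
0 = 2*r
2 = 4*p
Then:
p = 1/2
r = 0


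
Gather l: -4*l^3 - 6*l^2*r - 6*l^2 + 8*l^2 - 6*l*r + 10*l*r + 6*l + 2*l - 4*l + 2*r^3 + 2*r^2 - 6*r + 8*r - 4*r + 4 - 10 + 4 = -4*l^3 + l^2*(2 - 6*r) + l*(4*r + 4) + 2*r^3 + 2*r^2 - 2*r - 2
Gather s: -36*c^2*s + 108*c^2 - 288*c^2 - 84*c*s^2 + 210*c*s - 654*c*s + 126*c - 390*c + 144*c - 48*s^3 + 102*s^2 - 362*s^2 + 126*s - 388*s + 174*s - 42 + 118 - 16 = -180*c^2 - 120*c - 48*s^3 + s^2*(-84*c - 260) + s*(-36*c^2 - 444*c - 88) + 60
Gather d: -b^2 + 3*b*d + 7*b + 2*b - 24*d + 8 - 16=-b^2 + 9*b + d*(3*b - 24) - 8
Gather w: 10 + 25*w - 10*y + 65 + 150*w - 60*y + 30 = 175*w - 70*y + 105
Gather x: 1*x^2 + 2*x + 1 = x^2 + 2*x + 1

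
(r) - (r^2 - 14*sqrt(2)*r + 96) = -r^2 + r + 14*sqrt(2)*r - 96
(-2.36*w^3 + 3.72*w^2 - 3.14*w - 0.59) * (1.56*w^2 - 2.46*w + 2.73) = -3.6816*w^5 + 11.6088*w^4 - 20.4924*w^3 + 16.9596*w^2 - 7.1208*w - 1.6107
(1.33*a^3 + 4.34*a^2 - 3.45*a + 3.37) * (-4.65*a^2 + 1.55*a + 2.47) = -6.1845*a^5 - 18.1195*a^4 + 26.0546*a^3 - 10.2982*a^2 - 3.298*a + 8.3239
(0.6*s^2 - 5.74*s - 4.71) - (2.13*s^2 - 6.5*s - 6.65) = -1.53*s^2 + 0.76*s + 1.94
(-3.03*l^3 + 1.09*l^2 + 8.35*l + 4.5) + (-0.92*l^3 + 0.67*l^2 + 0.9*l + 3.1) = -3.95*l^3 + 1.76*l^2 + 9.25*l + 7.6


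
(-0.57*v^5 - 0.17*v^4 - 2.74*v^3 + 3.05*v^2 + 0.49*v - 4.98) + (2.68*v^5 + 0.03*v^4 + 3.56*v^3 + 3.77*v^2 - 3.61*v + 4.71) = 2.11*v^5 - 0.14*v^4 + 0.82*v^3 + 6.82*v^2 - 3.12*v - 0.27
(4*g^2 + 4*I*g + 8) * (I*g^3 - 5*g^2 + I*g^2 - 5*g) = 4*I*g^5 - 24*g^4 + 4*I*g^4 - 24*g^3 - 12*I*g^3 - 40*g^2 - 12*I*g^2 - 40*g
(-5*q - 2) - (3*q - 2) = -8*q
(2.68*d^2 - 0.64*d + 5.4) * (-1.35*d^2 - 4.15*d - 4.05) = -3.618*d^4 - 10.258*d^3 - 15.488*d^2 - 19.818*d - 21.87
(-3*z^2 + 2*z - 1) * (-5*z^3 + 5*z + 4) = 15*z^5 - 10*z^4 - 10*z^3 - 2*z^2 + 3*z - 4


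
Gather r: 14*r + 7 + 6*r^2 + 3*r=6*r^2 + 17*r + 7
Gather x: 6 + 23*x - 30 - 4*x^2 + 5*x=-4*x^2 + 28*x - 24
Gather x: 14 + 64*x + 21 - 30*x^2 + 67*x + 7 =-30*x^2 + 131*x + 42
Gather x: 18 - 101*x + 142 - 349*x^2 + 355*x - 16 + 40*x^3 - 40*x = 40*x^3 - 349*x^2 + 214*x + 144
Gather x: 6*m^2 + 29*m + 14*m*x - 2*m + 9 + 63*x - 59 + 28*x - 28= 6*m^2 + 27*m + x*(14*m + 91) - 78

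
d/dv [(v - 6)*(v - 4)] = 2*v - 10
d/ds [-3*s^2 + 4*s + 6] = 4 - 6*s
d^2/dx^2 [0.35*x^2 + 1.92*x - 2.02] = 0.700000000000000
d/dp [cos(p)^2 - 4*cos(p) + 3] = 2*(2 - cos(p))*sin(p)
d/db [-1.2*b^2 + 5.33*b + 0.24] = 5.33 - 2.4*b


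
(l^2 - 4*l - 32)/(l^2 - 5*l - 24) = (l + 4)/(l + 3)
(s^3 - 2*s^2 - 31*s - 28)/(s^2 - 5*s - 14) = (s^2 + 5*s + 4)/(s + 2)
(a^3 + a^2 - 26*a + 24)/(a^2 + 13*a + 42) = (a^2 - 5*a + 4)/(a + 7)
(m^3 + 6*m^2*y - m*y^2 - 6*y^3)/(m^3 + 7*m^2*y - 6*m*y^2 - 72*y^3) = (-m^2 + y^2)/(-m^2 - m*y + 12*y^2)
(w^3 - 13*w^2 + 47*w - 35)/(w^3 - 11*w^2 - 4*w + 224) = (w^2 - 6*w + 5)/(w^2 - 4*w - 32)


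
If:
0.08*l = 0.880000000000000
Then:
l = 11.00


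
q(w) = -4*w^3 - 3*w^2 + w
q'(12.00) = -1799.00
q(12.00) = -7332.00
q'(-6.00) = -395.00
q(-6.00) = 750.00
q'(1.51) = -35.42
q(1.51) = -19.10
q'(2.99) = -124.22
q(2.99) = -130.75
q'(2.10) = -64.52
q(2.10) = -48.17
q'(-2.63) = -66.22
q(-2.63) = 49.39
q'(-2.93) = -84.44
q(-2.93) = 71.93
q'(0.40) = -3.32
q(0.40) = -0.34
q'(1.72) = -44.82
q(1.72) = -27.51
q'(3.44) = -161.64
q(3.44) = -194.89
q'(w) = -12*w^2 - 6*w + 1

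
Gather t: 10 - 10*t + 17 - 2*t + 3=30 - 12*t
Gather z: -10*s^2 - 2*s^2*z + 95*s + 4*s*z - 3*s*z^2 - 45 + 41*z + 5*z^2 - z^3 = -10*s^2 + 95*s - z^3 + z^2*(5 - 3*s) + z*(-2*s^2 + 4*s + 41) - 45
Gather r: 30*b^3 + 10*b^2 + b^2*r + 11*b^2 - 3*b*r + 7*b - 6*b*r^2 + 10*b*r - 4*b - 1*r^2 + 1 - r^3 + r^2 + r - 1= 30*b^3 + 21*b^2 - 6*b*r^2 + 3*b - r^3 + r*(b^2 + 7*b + 1)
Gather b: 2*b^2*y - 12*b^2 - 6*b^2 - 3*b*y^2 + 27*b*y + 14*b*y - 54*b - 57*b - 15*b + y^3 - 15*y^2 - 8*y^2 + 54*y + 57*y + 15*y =b^2*(2*y - 18) + b*(-3*y^2 + 41*y - 126) + y^3 - 23*y^2 + 126*y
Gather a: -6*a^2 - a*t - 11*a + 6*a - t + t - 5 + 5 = -6*a^2 + a*(-t - 5)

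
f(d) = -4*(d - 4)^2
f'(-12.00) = 128.00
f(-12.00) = -1024.00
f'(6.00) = -16.00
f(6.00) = -16.00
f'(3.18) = 6.56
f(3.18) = -2.69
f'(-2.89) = 55.12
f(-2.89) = -189.89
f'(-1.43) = 43.44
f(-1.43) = -117.94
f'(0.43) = 28.56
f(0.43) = -50.98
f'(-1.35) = 42.80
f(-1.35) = -114.49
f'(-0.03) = 32.24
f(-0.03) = -64.96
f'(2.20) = 14.40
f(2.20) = -12.96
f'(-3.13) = 57.04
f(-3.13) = -203.35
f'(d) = 32 - 8*d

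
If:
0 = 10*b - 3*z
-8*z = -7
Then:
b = 21/80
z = 7/8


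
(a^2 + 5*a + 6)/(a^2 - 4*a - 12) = (a + 3)/(a - 6)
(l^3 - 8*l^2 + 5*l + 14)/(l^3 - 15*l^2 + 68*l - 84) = (l + 1)/(l - 6)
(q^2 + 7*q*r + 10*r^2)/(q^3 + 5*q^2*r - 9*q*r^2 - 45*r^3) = (q + 2*r)/(q^2 - 9*r^2)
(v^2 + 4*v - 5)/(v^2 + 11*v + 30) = (v - 1)/(v + 6)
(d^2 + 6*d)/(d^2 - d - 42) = d/(d - 7)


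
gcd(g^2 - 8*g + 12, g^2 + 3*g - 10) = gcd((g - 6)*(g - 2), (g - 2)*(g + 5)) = g - 2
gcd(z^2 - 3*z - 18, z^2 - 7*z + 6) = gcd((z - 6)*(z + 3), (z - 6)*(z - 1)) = z - 6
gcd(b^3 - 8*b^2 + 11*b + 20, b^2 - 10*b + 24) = b - 4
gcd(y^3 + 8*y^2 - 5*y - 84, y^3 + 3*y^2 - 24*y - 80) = y + 4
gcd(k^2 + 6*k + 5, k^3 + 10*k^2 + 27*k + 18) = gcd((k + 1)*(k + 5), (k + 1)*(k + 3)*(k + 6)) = k + 1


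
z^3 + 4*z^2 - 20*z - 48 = (z - 4)*(z + 2)*(z + 6)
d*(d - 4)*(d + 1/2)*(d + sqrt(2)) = d^4 - 7*d^3/2 + sqrt(2)*d^3 - 7*sqrt(2)*d^2/2 - 2*d^2 - 2*sqrt(2)*d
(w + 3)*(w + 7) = w^2 + 10*w + 21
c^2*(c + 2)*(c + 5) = c^4 + 7*c^3 + 10*c^2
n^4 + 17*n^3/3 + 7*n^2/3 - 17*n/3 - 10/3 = (n - 1)*(n + 2/3)*(n + 1)*(n + 5)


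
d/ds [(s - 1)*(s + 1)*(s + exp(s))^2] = (s + exp(s))*(2*(s - 1)*(s + 1)*(exp(s) + 1) + (s - 1)*(s + exp(s)) + (s + 1)*(s + exp(s)))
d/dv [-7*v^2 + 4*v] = 4 - 14*v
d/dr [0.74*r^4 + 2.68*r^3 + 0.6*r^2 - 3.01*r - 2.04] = 2.96*r^3 + 8.04*r^2 + 1.2*r - 3.01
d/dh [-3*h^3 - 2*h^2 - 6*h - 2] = -9*h^2 - 4*h - 6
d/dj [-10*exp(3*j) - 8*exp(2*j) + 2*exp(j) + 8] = (-30*exp(2*j) - 16*exp(j) + 2)*exp(j)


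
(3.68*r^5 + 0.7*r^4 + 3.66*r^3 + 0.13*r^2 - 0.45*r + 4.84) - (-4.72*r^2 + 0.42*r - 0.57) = 3.68*r^5 + 0.7*r^4 + 3.66*r^3 + 4.85*r^2 - 0.87*r + 5.41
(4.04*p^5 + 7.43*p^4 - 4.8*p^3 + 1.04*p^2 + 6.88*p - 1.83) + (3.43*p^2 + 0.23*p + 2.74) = 4.04*p^5 + 7.43*p^4 - 4.8*p^3 + 4.47*p^2 + 7.11*p + 0.91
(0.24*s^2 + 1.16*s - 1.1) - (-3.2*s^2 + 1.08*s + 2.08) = 3.44*s^2 + 0.0799999999999998*s - 3.18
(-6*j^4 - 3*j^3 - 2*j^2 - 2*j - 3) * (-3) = 18*j^4 + 9*j^3 + 6*j^2 + 6*j + 9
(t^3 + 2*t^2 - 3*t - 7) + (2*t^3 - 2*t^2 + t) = 3*t^3 - 2*t - 7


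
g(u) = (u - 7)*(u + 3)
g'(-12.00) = -28.00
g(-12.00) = 171.00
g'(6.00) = 8.00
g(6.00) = -9.00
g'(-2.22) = -8.44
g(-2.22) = -7.19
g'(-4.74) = -13.48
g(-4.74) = 20.43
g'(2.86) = 1.72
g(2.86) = -24.26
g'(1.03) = -1.94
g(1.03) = -24.06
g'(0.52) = -2.96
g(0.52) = -22.81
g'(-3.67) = -11.34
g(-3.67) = 7.15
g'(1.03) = -1.94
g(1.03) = -24.06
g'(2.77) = 1.54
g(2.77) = -24.41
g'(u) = 2*u - 4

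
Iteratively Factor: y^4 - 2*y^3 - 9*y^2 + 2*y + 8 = (y - 1)*(y^3 - y^2 - 10*y - 8) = (y - 4)*(y - 1)*(y^2 + 3*y + 2) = (y - 4)*(y - 1)*(y + 1)*(y + 2)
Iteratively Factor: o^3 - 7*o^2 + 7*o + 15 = (o + 1)*(o^2 - 8*o + 15) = (o - 3)*(o + 1)*(o - 5)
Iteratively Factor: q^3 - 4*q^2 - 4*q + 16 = (q - 4)*(q^2 - 4) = (q - 4)*(q + 2)*(q - 2)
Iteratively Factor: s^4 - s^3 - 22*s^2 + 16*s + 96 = (s - 4)*(s^3 + 3*s^2 - 10*s - 24) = (s - 4)*(s + 2)*(s^2 + s - 12) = (s - 4)*(s + 2)*(s + 4)*(s - 3)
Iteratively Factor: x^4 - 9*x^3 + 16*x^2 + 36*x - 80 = (x - 2)*(x^3 - 7*x^2 + 2*x + 40) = (x - 4)*(x - 2)*(x^2 - 3*x - 10) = (x - 5)*(x - 4)*(x - 2)*(x + 2)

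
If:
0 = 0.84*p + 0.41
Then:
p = -0.49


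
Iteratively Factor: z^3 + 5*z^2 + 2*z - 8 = (z + 4)*(z^2 + z - 2) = (z + 2)*(z + 4)*(z - 1)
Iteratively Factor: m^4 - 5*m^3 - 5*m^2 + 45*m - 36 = (m + 3)*(m^3 - 8*m^2 + 19*m - 12) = (m - 1)*(m + 3)*(m^2 - 7*m + 12) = (m - 3)*(m - 1)*(m + 3)*(m - 4)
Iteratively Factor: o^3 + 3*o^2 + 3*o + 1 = (o + 1)*(o^2 + 2*o + 1) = (o + 1)^2*(o + 1)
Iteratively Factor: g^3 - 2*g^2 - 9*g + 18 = (g + 3)*(g^2 - 5*g + 6) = (g - 3)*(g + 3)*(g - 2)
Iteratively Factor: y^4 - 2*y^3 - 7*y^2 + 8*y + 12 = (y + 1)*(y^3 - 3*y^2 - 4*y + 12) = (y + 1)*(y + 2)*(y^2 - 5*y + 6) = (y - 3)*(y + 1)*(y + 2)*(y - 2)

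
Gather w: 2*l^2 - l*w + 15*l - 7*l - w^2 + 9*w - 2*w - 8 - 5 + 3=2*l^2 + 8*l - w^2 + w*(7 - l) - 10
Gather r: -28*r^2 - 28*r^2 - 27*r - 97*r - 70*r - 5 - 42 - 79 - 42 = -56*r^2 - 194*r - 168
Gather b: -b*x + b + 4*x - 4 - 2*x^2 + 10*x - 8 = b*(1 - x) - 2*x^2 + 14*x - 12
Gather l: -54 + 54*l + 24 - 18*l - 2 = 36*l - 32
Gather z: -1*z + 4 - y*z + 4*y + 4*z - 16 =4*y + z*(3 - y) - 12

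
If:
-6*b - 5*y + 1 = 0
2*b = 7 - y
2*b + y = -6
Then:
No Solution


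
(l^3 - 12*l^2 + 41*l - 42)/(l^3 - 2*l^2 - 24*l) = (-l^3 + 12*l^2 - 41*l + 42)/(l*(-l^2 + 2*l + 24))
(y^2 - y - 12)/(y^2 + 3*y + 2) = (y^2 - y - 12)/(y^2 + 3*y + 2)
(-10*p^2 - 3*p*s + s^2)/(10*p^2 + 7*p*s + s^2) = (-5*p + s)/(5*p + s)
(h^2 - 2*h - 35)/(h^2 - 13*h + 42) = (h + 5)/(h - 6)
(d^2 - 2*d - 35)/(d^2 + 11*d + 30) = (d - 7)/(d + 6)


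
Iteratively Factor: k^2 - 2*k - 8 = (k - 4)*(k + 2)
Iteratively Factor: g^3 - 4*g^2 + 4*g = (g - 2)*(g^2 - 2*g) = (g - 2)^2*(g)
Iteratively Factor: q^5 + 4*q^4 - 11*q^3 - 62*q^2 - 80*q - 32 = (q + 4)*(q^4 - 11*q^2 - 18*q - 8) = (q + 1)*(q + 4)*(q^3 - q^2 - 10*q - 8) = (q + 1)*(q + 2)*(q + 4)*(q^2 - 3*q - 4) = (q + 1)^2*(q + 2)*(q + 4)*(q - 4)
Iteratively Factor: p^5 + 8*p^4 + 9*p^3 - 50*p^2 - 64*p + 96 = (p + 4)*(p^4 + 4*p^3 - 7*p^2 - 22*p + 24) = (p + 4)^2*(p^3 - 7*p + 6) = (p - 2)*(p + 4)^2*(p^2 + 2*p - 3) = (p - 2)*(p + 3)*(p + 4)^2*(p - 1)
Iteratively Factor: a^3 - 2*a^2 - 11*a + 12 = (a + 3)*(a^2 - 5*a + 4) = (a - 1)*(a + 3)*(a - 4)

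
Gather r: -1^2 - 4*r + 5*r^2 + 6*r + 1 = 5*r^2 + 2*r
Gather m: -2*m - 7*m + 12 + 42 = 54 - 9*m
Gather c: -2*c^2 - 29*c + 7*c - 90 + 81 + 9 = -2*c^2 - 22*c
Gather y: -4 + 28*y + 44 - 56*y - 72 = -28*y - 32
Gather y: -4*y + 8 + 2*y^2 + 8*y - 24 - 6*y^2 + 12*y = -4*y^2 + 16*y - 16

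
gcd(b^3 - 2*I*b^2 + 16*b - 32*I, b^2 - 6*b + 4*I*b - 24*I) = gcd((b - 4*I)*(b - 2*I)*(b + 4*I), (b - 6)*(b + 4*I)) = b + 4*I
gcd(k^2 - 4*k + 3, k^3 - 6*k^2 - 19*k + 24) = k - 1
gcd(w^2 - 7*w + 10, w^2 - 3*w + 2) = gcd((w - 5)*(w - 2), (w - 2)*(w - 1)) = w - 2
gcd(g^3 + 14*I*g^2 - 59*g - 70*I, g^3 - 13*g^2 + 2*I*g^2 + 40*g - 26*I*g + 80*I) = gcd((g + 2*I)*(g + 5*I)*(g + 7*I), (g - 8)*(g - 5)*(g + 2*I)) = g + 2*I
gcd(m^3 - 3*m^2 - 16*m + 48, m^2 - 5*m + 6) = m - 3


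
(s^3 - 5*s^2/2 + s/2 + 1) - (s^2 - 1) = s^3 - 7*s^2/2 + s/2 + 2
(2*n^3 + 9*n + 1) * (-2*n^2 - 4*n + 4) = -4*n^5 - 8*n^4 - 10*n^3 - 38*n^2 + 32*n + 4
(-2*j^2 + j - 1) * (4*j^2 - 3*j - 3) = -8*j^4 + 10*j^3 - j^2 + 3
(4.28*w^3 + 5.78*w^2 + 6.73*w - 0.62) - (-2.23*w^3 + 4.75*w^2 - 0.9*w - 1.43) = 6.51*w^3 + 1.03*w^2 + 7.63*w + 0.81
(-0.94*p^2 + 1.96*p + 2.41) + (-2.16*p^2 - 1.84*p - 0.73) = -3.1*p^2 + 0.12*p + 1.68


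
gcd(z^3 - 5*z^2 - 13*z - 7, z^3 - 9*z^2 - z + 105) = z - 7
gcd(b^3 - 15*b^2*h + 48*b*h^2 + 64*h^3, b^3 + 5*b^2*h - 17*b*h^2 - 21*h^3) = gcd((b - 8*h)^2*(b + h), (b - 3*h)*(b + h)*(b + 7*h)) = b + h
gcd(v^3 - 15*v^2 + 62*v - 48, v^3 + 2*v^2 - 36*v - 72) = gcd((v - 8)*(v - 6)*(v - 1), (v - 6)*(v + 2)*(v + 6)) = v - 6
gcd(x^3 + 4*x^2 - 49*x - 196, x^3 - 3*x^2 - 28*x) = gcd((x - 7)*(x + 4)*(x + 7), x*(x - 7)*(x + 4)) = x^2 - 3*x - 28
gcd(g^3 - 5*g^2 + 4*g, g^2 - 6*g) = g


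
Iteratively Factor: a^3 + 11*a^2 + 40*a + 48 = (a + 4)*(a^2 + 7*a + 12) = (a + 3)*(a + 4)*(a + 4)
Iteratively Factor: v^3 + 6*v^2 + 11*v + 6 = (v + 3)*(v^2 + 3*v + 2) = (v + 2)*(v + 3)*(v + 1)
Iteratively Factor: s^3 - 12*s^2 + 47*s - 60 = (s - 5)*(s^2 - 7*s + 12) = (s - 5)*(s - 3)*(s - 4)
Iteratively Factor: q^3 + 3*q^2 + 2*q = (q + 1)*(q^2 + 2*q) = q*(q + 1)*(q + 2)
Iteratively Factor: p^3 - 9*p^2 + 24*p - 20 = (p - 2)*(p^2 - 7*p + 10) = (p - 2)^2*(p - 5)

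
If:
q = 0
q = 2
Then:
No Solution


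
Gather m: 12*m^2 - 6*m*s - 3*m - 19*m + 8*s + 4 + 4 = 12*m^2 + m*(-6*s - 22) + 8*s + 8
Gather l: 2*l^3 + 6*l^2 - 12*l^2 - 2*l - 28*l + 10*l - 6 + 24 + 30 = 2*l^3 - 6*l^2 - 20*l + 48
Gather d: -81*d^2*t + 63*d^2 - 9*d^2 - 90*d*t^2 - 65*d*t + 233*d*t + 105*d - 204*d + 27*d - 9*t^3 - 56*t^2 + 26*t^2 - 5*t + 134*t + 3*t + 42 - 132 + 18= d^2*(54 - 81*t) + d*(-90*t^2 + 168*t - 72) - 9*t^3 - 30*t^2 + 132*t - 72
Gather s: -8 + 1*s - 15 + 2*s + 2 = 3*s - 21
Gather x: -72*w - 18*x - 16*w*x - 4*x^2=-72*w - 4*x^2 + x*(-16*w - 18)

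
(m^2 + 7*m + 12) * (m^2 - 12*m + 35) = m^4 - 5*m^3 - 37*m^2 + 101*m + 420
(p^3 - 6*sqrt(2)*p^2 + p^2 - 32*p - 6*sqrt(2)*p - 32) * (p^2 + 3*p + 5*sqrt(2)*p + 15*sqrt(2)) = p^5 - sqrt(2)*p^4 + 4*p^4 - 89*p^3 - 4*sqrt(2)*p^3 - 368*p^2 - 163*sqrt(2)*p^2 - 640*sqrt(2)*p - 276*p - 480*sqrt(2)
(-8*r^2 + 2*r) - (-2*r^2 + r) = -6*r^2 + r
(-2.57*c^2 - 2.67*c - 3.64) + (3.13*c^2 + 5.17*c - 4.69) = 0.56*c^2 + 2.5*c - 8.33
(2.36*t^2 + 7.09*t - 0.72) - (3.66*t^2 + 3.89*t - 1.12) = -1.3*t^2 + 3.2*t + 0.4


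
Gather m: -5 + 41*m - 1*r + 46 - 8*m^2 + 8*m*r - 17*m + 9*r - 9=-8*m^2 + m*(8*r + 24) + 8*r + 32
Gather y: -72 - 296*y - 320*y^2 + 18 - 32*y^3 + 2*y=-32*y^3 - 320*y^2 - 294*y - 54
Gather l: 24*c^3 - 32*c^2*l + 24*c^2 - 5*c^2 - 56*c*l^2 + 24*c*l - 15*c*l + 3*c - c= 24*c^3 + 19*c^2 - 56*c*l^2 + 2*c + l*(-32*c^2 + 9*c)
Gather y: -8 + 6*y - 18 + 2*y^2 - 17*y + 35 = 2*y^2 - 11*y + 9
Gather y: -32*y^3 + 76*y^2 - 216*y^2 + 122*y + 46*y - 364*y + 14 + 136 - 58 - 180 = -32*y^3 - 140*y^2 - 196*y - 88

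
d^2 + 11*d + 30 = (d + 5)*(d + 6)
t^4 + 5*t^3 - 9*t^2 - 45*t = t*(t - 3)*(t + 3)*(t + 5)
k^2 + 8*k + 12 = (k + 2)*(k + 6)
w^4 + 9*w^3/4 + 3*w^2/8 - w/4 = w*(w - 1/4)*(w + 1/2)*(w + 2)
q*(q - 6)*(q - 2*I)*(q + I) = q^4 - 6*q^3 - I*q^3 + 2*q^2 + 6*I*q^2 - 12*q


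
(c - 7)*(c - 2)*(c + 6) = c^3 - 3*c^2 - 40*c + 84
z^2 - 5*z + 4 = (z - 4)*(z - 1)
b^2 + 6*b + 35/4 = (b + 5/2)*(b + 7/2)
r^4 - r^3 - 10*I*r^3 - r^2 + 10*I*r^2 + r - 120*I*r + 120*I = (r - 1)*(r - 8*I)*(r - 5*I)*(r + 3*I)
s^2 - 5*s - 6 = (s - 6)*(s + 1)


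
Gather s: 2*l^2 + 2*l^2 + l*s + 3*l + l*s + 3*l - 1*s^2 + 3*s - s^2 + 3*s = 4*l^2 + 6*l - 2*s^2 + s*(2*l + 6)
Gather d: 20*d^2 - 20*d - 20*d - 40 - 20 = 20*d^2 - 40*d - 60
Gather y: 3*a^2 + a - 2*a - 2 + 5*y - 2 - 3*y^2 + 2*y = 3*a^2 - a - 3*y^2 + 7*y - 4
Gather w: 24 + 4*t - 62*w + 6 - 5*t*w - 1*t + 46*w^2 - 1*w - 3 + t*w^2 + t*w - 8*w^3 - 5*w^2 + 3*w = 3*t - 8*w^3 + w^2*(t + 41) + w*(-4*t - 60) + 27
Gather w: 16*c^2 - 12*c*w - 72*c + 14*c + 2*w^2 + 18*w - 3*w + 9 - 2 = 16*c^2 - 58*c + 2*w^2 + w*(15 - 12*c) + 7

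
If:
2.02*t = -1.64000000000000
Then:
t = -0.81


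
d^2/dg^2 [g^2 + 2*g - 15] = 2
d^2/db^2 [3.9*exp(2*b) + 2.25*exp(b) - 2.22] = (15.6*exp(b) + 2.25)*exp(b)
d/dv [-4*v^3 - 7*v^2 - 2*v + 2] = -12*v^2 - 14*v - 2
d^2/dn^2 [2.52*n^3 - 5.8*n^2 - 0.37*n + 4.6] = 15.12*n - 11.6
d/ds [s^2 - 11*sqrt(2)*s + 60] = 2*s - 11*sqrt(2)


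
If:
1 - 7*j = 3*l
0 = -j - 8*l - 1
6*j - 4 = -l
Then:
No Solution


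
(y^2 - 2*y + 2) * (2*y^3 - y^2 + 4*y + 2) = 2*y^5 - 5*y^4 + 10*y^3 - 8*y^2 + 4*y + 4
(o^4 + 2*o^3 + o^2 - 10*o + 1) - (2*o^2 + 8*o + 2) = o^4 + 2*o^3 - o^2 - 18*o - 1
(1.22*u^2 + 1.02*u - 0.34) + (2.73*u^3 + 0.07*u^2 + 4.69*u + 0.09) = 2.73*u^3 + 1.29*u^2 + 5.71*u - 0.25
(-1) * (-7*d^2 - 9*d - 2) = 7*d^2 + 9*d + 2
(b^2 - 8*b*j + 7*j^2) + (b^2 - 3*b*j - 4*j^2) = 2*b^2 - 11*b*j + 3*j^2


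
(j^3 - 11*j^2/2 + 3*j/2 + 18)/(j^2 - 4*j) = j - 3/2 - 9/(2*j)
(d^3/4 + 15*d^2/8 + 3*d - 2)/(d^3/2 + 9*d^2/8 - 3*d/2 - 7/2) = (2*d^3 + 15*d^2 + 24*d - 16)/(4*d^3 + 9*d^2 - 12*d - 28)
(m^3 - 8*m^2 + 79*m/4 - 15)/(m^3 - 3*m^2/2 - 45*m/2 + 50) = (m - 3/2)/(m + 5)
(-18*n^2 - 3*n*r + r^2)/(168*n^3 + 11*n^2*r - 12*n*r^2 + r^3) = (-6*n + r)/(56*n^2 - 15*n*r + r^2)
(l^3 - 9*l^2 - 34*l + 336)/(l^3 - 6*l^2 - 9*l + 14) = (l^2 - 2*l - 48)/(l^2 + l - 2)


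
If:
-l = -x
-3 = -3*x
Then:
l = 1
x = 1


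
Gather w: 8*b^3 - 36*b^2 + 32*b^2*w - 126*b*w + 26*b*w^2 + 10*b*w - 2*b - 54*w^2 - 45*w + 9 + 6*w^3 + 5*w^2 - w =8*b^3 - 36*b^2 - 2*b + 6*w^3 + w^2*(26*b - 49) + w*(32*b^2 - 116*b - 46) + 9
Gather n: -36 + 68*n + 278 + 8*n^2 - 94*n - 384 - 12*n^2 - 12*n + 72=-4*n^2 - 38*n - 70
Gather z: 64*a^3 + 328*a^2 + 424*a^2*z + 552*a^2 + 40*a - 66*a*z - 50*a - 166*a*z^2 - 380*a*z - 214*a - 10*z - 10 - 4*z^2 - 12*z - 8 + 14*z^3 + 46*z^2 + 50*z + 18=64*a^3 + 880*a^2 - 224*a + 14*z^3 + z^2*(42 - 166*a) + z*(424*a^2 - 446*a + 28)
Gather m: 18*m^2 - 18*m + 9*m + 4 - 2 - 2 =18*m^2 - 9*m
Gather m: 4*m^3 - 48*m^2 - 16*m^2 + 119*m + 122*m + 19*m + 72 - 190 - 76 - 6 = 4*m^3 - 64*m^2 + 260*m - 200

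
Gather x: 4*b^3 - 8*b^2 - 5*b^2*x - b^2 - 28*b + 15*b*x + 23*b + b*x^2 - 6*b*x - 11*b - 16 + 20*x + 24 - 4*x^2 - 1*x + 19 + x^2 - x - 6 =4*b^3 - 9*b^2 - 16*b + x^2*(b - 3) + x*(-5*b^2 + 9*b + 18) + 21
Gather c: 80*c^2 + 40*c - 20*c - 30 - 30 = 80*c^2 + 20*c - 60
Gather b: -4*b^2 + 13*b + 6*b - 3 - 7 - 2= -4*b^2 + 19*b - 12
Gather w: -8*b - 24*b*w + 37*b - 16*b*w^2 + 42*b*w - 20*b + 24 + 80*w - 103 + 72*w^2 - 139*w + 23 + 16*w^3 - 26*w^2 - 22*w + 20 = 9*b + 16*w^3 + w^2*(46 - 16*b) + w*(18*b - 81) - 36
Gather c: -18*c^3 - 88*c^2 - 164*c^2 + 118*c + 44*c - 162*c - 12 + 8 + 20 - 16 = -18*c^3 - 252*c^2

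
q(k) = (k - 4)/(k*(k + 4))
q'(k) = -(k - 4)/(k*(k + 4)^2) + 1/(k*(k + 4)) - (k - 4)/(k^2*(k + 4))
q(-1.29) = 1.51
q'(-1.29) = 0.33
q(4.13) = 0.00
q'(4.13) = 0.03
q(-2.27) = 1.60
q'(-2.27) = -0.47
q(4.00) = 0.00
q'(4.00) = 0.03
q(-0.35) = 3.41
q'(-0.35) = 8.01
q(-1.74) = 1.46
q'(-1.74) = -0.06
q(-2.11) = 1.53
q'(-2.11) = -0.34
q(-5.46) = -1.19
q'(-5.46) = -0.90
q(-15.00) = -0.12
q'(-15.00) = -0.01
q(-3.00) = 2.33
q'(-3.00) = -1.89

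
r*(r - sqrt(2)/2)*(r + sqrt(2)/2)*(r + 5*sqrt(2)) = r^4 + 5*sqrt(2)*r^3 - r^2/2 - 5*sqrt(2)*r/2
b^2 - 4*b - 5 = (b - 5)*(b + 1)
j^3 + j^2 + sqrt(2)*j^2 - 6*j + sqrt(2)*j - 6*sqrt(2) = (j - 2)*(j + 3)*(j + sqrt(2))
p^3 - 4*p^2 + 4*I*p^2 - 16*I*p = p*(p - 4)*(p + 4*I)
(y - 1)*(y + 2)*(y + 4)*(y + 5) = y^4 + 10*y^3 + 27*y^2 + 2*y - 40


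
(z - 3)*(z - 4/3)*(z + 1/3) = z^3 - 4*z^2 + 23*z/9 + 4/3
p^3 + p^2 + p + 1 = (p + 1)*(p - I)*(p + I)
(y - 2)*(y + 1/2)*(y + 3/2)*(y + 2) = y^4 + 2*y^3 - 13*y^2/4 - 8*y - 3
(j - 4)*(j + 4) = j^2 - 16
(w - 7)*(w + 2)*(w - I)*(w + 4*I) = w^4 - 5*w^3 + 3*I*w^3 - 10*w^2 - 15*I*w^2 - 20*w - 42*I*w - 56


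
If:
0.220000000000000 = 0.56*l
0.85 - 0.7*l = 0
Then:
No Solution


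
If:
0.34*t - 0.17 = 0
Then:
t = 0.50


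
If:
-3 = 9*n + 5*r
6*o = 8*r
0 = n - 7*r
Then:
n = -21/68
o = -1/17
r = -3/68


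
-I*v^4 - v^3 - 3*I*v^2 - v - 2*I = (v - 2*I)*(v - I)*(v + I)*(-I*v + 1)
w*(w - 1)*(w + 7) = w^3 + 6*w^2 - 7*w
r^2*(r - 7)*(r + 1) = r^4 - 6*r^3 - 7*r^2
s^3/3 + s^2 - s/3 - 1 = (s/3 + 1)*(s - 1)*(s + 1)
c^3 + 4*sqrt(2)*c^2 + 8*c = c*(c + 2*sqrt(2))^2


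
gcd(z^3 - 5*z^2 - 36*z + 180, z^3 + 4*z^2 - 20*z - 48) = z + 6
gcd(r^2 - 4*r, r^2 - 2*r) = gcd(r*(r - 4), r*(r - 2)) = r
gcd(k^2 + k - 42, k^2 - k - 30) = k - 6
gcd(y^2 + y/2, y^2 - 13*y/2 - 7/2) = y + 1/2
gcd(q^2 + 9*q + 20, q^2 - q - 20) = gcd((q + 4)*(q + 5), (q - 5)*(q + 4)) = q + 4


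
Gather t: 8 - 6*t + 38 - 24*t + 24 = 70 - 30*t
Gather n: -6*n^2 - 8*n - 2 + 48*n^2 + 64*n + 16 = 42*n^2 + 56*n + 14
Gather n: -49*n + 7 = 7 - 49*n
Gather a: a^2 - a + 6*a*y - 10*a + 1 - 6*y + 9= a^2 + a*(6*y - 11) - 6*y + 10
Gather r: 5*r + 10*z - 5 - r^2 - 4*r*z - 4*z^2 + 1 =-r^2 + r*(5 - 4*z) - 4*z^2 + 10*z - 4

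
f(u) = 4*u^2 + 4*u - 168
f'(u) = 8*u + 4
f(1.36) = -155.16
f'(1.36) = 14.88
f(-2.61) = -151.19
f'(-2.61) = -16.88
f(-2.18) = -157.71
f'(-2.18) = -13.44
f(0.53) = -164.76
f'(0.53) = 8.24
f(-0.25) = -168.75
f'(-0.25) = 2.00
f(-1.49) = -165.08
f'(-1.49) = -7.92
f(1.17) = -157.84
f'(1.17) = 13.36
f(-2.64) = -150.68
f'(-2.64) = -17.12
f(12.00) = 456.00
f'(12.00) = 100.00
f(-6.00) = -48.00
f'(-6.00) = -44.00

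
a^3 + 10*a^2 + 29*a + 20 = (a + 1)*(a + 4)*(a + 5)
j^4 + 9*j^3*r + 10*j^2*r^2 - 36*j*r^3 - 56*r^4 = (j - 2*r)*(j + 2*r)^2*(j + 7*r)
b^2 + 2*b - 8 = (b - 2)*(b + 4)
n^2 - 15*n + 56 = (n - 8)*(n - 7)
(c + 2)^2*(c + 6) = c^3 + 10*c^2 + 28*c + 24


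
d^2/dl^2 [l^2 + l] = 2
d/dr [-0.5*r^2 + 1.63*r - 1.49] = 1.63 - 1.0*r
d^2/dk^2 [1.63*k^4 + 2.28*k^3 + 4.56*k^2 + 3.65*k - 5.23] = 19.56*k^2 + 13.68*k + 9.12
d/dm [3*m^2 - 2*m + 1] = 6*m - 2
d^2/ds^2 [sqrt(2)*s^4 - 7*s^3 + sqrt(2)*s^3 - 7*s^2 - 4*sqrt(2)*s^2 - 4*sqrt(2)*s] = 12*sqrt(2)*s^2 - 42*s + 6*sqrt(2)*s - 14 - 8*sqrt(2)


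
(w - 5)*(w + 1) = w^2 - 4*w - 5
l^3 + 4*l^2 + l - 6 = (l - 1)*(l + 2)*(l + 3)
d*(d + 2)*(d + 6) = d^3 + 8*d^2 + 12*d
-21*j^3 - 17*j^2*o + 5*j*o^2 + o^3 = (-3*j + o)*(j + o)*(7*j + o)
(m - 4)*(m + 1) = m^2 - 3*m - 4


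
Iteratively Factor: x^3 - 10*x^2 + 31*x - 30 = (x - 5)*(x^2 - 5*x + 6) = (x - 5)*(x - 2)*(x - 3)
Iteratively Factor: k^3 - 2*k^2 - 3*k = (k + 1)*(k^2 - 3*k) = (k - 3)*(k + 1)*(k)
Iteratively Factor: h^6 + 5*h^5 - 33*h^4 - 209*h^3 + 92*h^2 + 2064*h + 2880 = (h - 5)*(h^5 + 10*h^4 + 17*h^3 - 124*h^2 - 528*h - 576) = (h - 5)*(h - 4)*(h^4 + 14*h^3 + 73*h^2 + 168*h + 144) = (h - 5)*(h - 4)*(h + 4)*(h^3 + 10*h^2 + 33*h + 36) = (h - 5)*(h - 4)*(h + 3)*(h + 4)*(h^2 + 7*h + 12) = (h - 5)*(h - 4)*(h + 3)*(h + 4)^2*(h + 3)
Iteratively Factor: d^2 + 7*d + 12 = (d + 4)*(d + 3)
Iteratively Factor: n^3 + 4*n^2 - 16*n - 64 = (n + 4)*(n^2 - 16) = (n - 4)*(n + 4)*(n + 4)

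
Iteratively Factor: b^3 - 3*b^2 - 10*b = (b)*(b^2 - 3*b - 10) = b*(b - 5)*(b + 2)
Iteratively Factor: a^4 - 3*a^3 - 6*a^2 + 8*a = (a + 2)*(a^3 - 5*a^2 + 4*a) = a*(a + 2)*(a^2 - 5*a + 4) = a*(a - 4)*(a + 2)*(a - 1)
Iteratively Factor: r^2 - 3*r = (r)*(r - 3)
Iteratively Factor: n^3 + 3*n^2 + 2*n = (n + 2)*(n^2 + n) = n*(n + 2)*(n + 1)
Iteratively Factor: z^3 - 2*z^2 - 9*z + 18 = (z - 3)*(z^2 + z - 6) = (z - 3)*(z + 3)*(z - 2)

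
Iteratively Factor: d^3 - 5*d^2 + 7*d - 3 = (d - 1)*(d^2 - 4*d + 3) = (d - 3)*(d - 1)*(d - 1)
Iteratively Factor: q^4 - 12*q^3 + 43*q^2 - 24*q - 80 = (q - 4)*(q^3 - 8*q^2 + 11*q + 20) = (q - 5)*(q - 4)*(q^2 - 3*q - 4) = (q - 5)*(q - 4)^2*(q + 1)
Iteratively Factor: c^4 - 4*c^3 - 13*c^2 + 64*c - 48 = (c - 3)*(c^3 - c^2 - 16*c + 16) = (c - 4)*(c - 3)*(c^2 + 3*c - 4) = (c - 4)*(c - 3)*(c - 1)*(c + 4)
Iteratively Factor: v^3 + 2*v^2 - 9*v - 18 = (v - 3)*(v^2 + 5*v + 6) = (v - 3)*(v + 3)*(v + 2)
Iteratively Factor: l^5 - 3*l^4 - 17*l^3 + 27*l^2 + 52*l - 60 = (l + 3)*(l^4 - 6*l^3 + l^2 + 24*l - 20) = (l - 2)*(l + 3)*(l^3 - 4*l^2 - 7*l + 10) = (l - 2)*(l + 2)*(l + 3)*(l^2 - 6*l + 5) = (l - 5)*(l - 2)*(l + 2)*(l + 3)*(l - 1)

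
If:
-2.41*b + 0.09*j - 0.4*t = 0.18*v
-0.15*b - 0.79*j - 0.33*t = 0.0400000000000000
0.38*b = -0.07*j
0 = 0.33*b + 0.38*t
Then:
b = 0.01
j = -0.05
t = -0.01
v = -0.13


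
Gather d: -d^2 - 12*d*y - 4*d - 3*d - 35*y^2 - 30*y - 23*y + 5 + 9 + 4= -d^2 + d*(-12*y - 7) - 35*y^2 - 53*y + 18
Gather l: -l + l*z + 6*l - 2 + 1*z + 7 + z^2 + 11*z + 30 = l*(z + 5) + z^2 + 12*z + 35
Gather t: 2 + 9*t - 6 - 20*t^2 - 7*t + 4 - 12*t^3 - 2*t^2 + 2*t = -12*t^3 - 22*t^2 + 4*t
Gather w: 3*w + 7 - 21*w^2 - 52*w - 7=-21*w^2 - 49*w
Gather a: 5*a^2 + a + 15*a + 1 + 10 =5*a^2 + 16*a + 11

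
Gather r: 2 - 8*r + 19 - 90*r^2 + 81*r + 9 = -90*r^2 + 73*r + 30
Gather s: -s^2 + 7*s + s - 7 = -s^2 + 8*s - 7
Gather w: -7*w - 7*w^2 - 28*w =-7*w^2 - 35*w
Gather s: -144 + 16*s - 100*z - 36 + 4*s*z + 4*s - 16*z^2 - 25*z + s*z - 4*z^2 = s*(5*z + 20) - 20*z^2 - 125*z - 180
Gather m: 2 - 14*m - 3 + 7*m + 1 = -7*m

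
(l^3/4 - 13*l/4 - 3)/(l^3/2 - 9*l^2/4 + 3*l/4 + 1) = (l^2 + 4*l + 3)/(2*l^2 - l - 1)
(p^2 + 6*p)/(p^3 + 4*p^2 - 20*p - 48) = p/(p^2 - 2*p - 8)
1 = 1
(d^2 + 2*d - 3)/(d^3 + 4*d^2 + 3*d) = (d - 1)/(d*(d + 1))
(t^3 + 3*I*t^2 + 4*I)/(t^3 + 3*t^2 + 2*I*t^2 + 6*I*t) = (t^2 + I*t + 2)/(t*(t + 3))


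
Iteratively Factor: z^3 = (z)*(z^2) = z^2*(z)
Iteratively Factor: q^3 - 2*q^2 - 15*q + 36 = (q - 3)*(q^2 + q - 12) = (q - 3)*(q + 4)*(q - 3)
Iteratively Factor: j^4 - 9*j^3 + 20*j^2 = (j)*(j^3 - 9*j^2 + 20*j) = j*(j - 4)*(j^2 - 5*j) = j^2*(j - 4)*(j - 5)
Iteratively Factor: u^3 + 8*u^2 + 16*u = (u + 4)*(u^2 + 4*u) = (u + 4)^2*(u)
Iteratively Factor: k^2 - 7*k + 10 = (k - 2)*(k - 5)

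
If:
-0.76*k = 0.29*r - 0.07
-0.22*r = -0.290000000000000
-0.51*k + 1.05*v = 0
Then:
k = -0.41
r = 1.32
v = -0.20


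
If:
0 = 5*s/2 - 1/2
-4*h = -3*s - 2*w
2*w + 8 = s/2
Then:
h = -73/40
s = 1/5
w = -79/20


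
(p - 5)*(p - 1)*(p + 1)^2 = p^4 - 4*p^3 - 6*p^2 + 4*p + 5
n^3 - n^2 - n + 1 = (n - 1)^2*(n + 1)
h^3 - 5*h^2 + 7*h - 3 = (h - 3)*(h - 1)^2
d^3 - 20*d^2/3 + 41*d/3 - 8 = (d - 3)*(d - 8/3)*(d - 1)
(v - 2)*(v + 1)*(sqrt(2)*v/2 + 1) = sqrt(2)*v^3/2 - sqrt(2)*v^2/2 + v^2 - sqrt(2)*v - v - 2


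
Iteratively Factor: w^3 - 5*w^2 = (w)*(w^2 - 5*w) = w^2*(w - 5)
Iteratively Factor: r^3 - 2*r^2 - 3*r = (r)*(r^2 - 2*r - 3) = r*(r + 1)*(r - 3)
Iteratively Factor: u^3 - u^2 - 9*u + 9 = (u - 1)*(u^2 - 9) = (u - 3)*(u - 1)*(u + 3)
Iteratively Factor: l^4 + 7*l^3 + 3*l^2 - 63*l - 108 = (l + 4)*(l^3 + 3*l^2 - 9*l - 27) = (l - 3)*(l + 4)*(l^2 + 6*l + 9) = (l - 3)*(l + 3)*(l + 4)*(l + 3)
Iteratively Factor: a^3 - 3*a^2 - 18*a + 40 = (a - 5)*(a^2 + 2*a - 8) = (a - 5)*(a + 4)*(a - 2)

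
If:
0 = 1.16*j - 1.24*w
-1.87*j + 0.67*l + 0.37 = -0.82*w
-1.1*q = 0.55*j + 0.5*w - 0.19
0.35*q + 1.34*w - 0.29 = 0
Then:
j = 0.25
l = -0.15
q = -0.06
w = 0.23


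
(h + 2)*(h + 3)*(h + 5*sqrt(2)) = h^3 + 5*h^2 + 5*sqrt(2)*h^2 + 6*h + 25*sqrt(2)*h + 30*sqrt(2)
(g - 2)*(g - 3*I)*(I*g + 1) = I*g^3 + 4*g^2 - 2*I*g^2 - 8*g - 3*I*g + 6*I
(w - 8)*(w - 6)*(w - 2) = w^3 - 16*w^2 + 76*w - 96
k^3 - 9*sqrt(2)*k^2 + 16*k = k*(k - 8*sqrt(2))*(k - sqrt(2))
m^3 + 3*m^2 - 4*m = m*(m - 1)*(m + 4)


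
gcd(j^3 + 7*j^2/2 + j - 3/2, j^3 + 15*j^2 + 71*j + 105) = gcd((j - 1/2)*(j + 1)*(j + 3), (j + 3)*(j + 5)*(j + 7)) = j + 3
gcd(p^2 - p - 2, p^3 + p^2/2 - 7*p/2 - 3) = p^2 - p - 2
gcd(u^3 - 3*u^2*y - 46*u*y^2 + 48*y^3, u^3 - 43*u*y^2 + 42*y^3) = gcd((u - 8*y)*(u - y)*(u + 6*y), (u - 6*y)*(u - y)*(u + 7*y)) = -u + y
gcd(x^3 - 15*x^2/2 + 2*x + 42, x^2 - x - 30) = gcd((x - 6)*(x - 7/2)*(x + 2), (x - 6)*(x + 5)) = x - 6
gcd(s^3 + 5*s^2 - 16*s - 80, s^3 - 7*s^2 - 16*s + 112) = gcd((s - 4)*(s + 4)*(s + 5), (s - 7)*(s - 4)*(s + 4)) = s^2 - 16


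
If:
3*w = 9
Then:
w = 3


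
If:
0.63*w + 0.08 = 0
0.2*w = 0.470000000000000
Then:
No Solution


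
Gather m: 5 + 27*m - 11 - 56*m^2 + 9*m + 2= -56*m^2 + 36*m - 4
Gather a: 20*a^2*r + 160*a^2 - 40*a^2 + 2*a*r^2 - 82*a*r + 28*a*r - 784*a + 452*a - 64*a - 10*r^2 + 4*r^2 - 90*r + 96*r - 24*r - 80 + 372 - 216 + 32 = a^2*(20*r + 120) + a*(2*r^2 - 54*r - 396) - 6*r^2 - 18*r + 108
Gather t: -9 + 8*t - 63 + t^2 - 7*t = t^2 + t - 72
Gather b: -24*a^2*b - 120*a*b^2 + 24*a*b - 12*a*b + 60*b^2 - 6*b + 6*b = b^2*(60 - 120*a) + b*(-24*a^2 + 12*a)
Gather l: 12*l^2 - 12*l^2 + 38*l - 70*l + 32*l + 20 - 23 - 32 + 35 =0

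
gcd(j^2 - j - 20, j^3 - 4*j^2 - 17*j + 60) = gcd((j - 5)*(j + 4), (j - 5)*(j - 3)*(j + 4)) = j^2 - j - 20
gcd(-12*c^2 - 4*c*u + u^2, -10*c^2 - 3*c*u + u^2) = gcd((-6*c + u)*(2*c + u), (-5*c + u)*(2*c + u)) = 2*c + u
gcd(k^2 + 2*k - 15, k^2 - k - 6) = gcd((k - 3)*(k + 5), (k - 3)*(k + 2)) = k - 3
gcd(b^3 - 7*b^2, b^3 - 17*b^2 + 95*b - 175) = b - 7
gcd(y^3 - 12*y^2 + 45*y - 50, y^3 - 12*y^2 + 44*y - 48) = y - 2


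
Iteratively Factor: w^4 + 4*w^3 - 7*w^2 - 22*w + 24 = (w - 2)*(w^3 + 6*w^2 + 5*w - 12) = (w - 2)*(w + 4)*(w^2 + 2*w - 3) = (w - 2)*(w + 3)*(w + 4)*(w - 1)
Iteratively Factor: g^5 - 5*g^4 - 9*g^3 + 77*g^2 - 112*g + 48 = (g - 3)*(g^4 - 2*g^3 - 15*g^2 + 32*g - 16) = (g - 4)*(g - 3)*(g^3 + 2*g^2 - 7*g + 4) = (g - 4)*(g - 3)*(g + 4)*(g^2 - 2*g + 1) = (g - 4)*(g - 3)*(g - 1)*(g + 4)*(g - 1)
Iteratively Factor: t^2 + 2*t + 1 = (t + 1)*(t + 1)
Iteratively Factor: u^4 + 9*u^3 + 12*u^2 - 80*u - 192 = (u + 4)*(u^3 + 5*u^2 - 8*u - 48) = (u + 4)^2*(u^2 + u - 12) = (u + 4)^3*(u - 3)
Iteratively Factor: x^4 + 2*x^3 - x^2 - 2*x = (x)*(x^3 + 2*x^2 - x - 2) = x*(x - 1)*(x^2 + 3*x + 2) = x*(x - 1)*(x + 1)*(x + 2)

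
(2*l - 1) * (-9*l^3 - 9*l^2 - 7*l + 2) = -18*l^4 - 9*l^3 - 5*l^2 + 11*l - 2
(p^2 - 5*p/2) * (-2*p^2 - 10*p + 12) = -2*p^4 - 5*p^3 + 37*p^2 - 30*p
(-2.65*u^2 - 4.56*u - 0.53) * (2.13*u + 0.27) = -5.6445*u^3 - 10.4283*u^2 - 2.3601*u - 0.1431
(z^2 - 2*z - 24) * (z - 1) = z^3 - 3*z^2 - 22*z + 24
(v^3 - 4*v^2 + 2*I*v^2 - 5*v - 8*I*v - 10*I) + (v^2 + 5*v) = v^3 - 3*v^2 + 2*I*v^2 - 8*I*v - 10*I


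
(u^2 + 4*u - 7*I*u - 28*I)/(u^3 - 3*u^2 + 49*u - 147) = (u + 4)/(u^2 + u*(-3 + 7*I) - 21*I)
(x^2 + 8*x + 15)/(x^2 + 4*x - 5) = (x + 3)/(x - 1)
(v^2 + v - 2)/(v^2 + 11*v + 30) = (v^2 + v - 2)/(v^2 + 11*v + 30)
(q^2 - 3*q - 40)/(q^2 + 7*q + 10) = (q - 8)/(q + 2)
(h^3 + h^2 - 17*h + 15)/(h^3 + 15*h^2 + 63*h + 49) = (h^3 + h^2 - 17*h + 15)/(h^3 + 15*h^2 + 63*h + 49)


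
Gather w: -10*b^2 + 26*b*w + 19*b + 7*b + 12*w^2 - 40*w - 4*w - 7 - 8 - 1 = -10*b^2 + 26*b + 12*w^2 + w*(26*b - 44) - 16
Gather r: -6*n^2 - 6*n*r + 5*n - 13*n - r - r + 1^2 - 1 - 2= -6*n^2 - 8*n + r*(-6*n - 2) - 2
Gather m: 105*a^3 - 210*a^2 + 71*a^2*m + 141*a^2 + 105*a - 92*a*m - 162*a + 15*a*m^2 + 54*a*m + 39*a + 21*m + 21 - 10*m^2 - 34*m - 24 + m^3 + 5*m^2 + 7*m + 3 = 105*a^3 - 69*a^2 - 18*a + m^3 + m^2*(15*a - 5) + m*(71*a^2 - 38*a - 6)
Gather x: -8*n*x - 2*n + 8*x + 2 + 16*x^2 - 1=-2*n + 16*x^2 + x*(8 - 8*n) + 1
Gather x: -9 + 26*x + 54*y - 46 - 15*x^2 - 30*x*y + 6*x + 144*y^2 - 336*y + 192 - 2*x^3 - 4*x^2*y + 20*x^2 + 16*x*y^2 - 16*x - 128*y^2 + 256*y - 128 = -2*x^3 + x^2*(5 - 4*y) + x*(16*y^2 - 30*y + 16) + 16*y^2 - 26*y + 9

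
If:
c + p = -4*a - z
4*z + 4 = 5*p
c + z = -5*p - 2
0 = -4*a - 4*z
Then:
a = 13/18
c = -43/18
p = 2/9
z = -13/18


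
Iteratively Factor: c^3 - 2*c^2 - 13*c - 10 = (c + 2)*(c^2 - 4*c - 5) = (c - 5)*(c + 2)*(c + 1)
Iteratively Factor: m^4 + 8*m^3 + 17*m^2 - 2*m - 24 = (m + 3)*(m^3 + 5*m^2 + 2*m - 8) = (m + 2)*(m + 3)*(m^2 + 3*m - 4) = (m + 2)*(m + 3)*(m + 4)*(m - 1)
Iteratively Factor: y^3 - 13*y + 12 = (y - 1)*(y^2 + y - 12) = (y - 3)*(y - 1)*(y + 4)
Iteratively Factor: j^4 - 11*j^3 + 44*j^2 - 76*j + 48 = (j - 4)*(j^3 - 7*j^2 + 16*j - 12) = (j - 4)*(j - 3)*(j^2 - 4*j + 4) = (j - 4)*(j - 3)*(j - 2)*(j - 2)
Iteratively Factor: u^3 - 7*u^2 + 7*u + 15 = (u - 3)*(u^2 - 4*u - 5) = (u - 5)*(u - 3)*(u + 1)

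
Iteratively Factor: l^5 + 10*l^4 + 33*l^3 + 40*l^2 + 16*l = (l + 1)*(l^4 + 9*l^3 + 24*l^2 + 16*l) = (l + 1)*(l + 4)*(l^3 + 5*l^2 + 4*l) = (l + 1)^2*(l + 4)*(l^2 + 4*l) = (l + 1)^2*(l + 4)^2*(l)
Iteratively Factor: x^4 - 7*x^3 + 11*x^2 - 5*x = (x - 5)*(x^3 - 2*x^2 + x) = (x - 5)*(x - 1)*(x^2 - x) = x*(x - 5)*(x - 1)*(x - 1)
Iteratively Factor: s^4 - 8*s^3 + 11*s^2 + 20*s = (s - 5)*(s^3 - 3*s^2 - 4*s) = (s - 5)*(s - 4)*(s^2 + s) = s*(s - 5)*(s - 4)*(s + 1)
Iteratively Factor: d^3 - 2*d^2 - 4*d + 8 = (d - 2)*(d^2 - 4) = (d - 2)^2*(d + 2)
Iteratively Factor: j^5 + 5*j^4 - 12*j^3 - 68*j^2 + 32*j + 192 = (j + 2)*(j^4 + 3*j^3 - 18*j^2 - 32*j + 96) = (j + 2)*(j + 4)*(j^3 - j^2 - 14*j + 24) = (j + 2)*(j + 4)^2*(j^2 - 5*j + 6) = (j - 3)*(j + 2)*(j + 4)^2*(j - 2)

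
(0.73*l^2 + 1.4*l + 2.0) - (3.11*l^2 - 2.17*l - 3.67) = -2.38*l^2 + 3.57*l + 5.67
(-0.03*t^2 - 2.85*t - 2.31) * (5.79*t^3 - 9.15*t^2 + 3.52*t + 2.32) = -0.1737*t^5 - 16.227*t^4 + 12.597*t^3 + 11.0349*t^2 - 14.7432*t - 5.3592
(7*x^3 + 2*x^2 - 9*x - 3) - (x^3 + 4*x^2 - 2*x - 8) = 6*x^3 - 2*x^2 - 7*x + 5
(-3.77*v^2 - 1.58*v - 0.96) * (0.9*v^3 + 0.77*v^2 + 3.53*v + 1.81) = -3.393*v^5 - 4.3249*v^4 - 15.3887*v^3 - 13.1403*v^2 - 6.2486*v - 1.7376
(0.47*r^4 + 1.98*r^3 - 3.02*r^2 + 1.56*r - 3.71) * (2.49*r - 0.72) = 1.1703*r^5 + 4.5918*r^4 - 8.9454*r^3 + 6.0588*r^2 - 10.3611*r + 2.6712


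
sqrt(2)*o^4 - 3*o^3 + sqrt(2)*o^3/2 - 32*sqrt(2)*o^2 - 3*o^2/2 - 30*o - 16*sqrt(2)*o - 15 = (o - 5*sqrt(2))*(o + sqrt(2)/2)*(o + 3*sqrt(2))*(sqrt(2)*o + sqrt(2)/2)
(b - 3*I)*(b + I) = b^2 - 2*I*b + 3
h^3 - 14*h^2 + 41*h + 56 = (h - 8)*(h - 7)*(h + 1)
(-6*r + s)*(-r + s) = 6*r^2 - 7*r*s + s^2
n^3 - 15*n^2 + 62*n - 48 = (n - 8)*(n - 6)*(n - 1)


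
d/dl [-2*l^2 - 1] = -4*l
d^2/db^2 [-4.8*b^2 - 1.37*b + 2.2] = -9.60000000000000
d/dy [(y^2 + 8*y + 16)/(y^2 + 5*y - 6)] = (-3*y^2 - 44*y - 128)/(y^4 + 10*y^3 + 13*y^2 - 60*y + 36)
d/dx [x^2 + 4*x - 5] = 2*x + 4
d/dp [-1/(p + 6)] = (p + 6)^(-2)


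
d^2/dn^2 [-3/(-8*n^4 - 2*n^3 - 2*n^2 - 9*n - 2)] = 6*(-2*(24*n^2 + 3*n + 1)*(8*n^4 + 2*n^3 + 2*n^2 + 9*n + 2) + (32*n^3 + 6*n^2 + 4*n + 9)^2)/(8*n^4 + 2*n^3 + 2*n^2 + 9*n + 2)^3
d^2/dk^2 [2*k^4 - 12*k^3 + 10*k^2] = 24*k^2 - 72*k + 20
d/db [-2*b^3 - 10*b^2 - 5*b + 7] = -6*b^2 - 20*b - 5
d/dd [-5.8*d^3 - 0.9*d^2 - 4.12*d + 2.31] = -17.4*d^2 - 1.8*d - 4.12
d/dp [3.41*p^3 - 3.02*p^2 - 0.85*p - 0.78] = 10.23*p^2 - 6.04*p - 0.85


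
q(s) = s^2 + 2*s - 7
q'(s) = 2*s + 2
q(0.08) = -6.83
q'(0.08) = 2.16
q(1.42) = -2.14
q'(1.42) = 4.84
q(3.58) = 12.98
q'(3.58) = 9.16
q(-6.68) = 24.26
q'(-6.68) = -11.36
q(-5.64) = 13.53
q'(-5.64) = -9.28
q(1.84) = 0.07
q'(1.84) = 5.68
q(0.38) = -6.10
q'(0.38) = 2.76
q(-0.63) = -7.86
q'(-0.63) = 0.74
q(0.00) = -7.00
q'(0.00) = 2.00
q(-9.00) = 56.00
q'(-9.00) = -16.00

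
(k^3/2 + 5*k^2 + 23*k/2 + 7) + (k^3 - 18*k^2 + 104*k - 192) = 3*k^3/2 - 13*k^2 + 231*k/2 - 185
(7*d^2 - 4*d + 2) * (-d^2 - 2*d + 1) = -7*d^4 - 10*d^3 + 13*d^2 - 8*d + 2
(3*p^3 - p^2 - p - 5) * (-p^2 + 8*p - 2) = -3*p^5 + 25*p^4 - 13*p^3 - p^2 - 38*p + 10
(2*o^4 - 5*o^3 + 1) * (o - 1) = 2*o^5 - 7*o^4 + 5*o^3 + o - 1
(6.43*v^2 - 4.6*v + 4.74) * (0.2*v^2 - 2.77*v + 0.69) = 1.286*v^4 - 18.7311*v^3 + 18.1267*v^2 - 16.3038*v + 3.2706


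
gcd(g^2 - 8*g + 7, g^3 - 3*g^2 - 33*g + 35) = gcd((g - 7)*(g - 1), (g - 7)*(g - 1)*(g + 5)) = g^2 - 8*g + 7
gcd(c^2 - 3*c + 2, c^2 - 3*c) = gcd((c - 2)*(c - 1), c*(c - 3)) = 1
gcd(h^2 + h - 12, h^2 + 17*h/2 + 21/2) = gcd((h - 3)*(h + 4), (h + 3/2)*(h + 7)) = 1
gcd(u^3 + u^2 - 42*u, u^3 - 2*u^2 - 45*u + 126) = u^2 + u - 42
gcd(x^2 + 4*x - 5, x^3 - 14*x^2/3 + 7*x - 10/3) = x - 1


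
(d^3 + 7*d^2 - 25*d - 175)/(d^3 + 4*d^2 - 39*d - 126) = (d^2 - 25)/(d^2 - 3*d - 18)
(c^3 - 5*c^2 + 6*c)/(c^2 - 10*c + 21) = c*(c - 2)/(c - 7)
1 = 1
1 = 1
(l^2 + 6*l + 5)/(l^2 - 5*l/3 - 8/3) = 3*(l + 5)/(3*l - 8)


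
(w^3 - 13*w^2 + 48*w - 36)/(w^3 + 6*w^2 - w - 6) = (w^2 - 12*w + 36)/(w^2 + 7*w + 6)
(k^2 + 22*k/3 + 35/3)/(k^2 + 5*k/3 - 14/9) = 3*(k + 5)/(3*k - 2)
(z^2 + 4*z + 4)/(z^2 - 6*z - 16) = (z + 2)/(z - 8)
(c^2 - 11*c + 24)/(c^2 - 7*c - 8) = (c - 3)/(c + 1)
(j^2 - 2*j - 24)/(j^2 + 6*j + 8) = (j - 6)/(j + 2)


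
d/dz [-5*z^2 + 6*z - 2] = 6 - 10*z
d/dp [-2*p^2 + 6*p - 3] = 6 - 4*p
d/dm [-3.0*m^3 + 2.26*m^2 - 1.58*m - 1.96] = -9.0*m^2 + 4.52*m - 1.58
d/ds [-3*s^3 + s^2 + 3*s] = -9*s^2 + 2*s + 3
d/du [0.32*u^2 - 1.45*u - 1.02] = 0.64*u - 1.45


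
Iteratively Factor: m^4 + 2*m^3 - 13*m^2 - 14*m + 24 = (m + 2)*(m^3 - 13*m + 12) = (m + 2)*(m + 4)*(m^2 - 4*m + 3) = (m - 3)*(m + 2)*(m + 4)*(m - 1)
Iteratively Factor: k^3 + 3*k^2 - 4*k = (k)*(k^2 + 3*k - 4) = k*(k + 4)*(k - 1)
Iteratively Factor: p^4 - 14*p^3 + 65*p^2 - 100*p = (p - 5)*(p^3 - 9*p^2 + 20*p) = (p - 5)^2*(p^2 - 4*p) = (p - 5)^2*(p - 4)*(p)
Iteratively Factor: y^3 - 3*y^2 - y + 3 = (y + 1)*(y^2 - 4*y + 3) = (y - 1)*(y + 1)*(y - 3)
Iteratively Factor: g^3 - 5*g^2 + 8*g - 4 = (g - 2)*(g^2 - 3*g + 2) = (g - 2)^2*(g - 1)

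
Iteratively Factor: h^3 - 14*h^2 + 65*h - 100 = (h - 5)*(h^2 - 9*h + 20) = (h - 5)^2*(h - 4)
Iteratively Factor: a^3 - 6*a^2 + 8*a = (a)*(a^2 - 6*a + 8) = a*(a - 4)*(a - 2)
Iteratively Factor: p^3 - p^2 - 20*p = (p + 4)*(p^2 - 5*p) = (p - 5)*(p + 4)*(p)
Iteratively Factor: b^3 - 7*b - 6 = (b + 2)*(b^2 - 2*b - 3) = (b + 1)*(b + 2)*(b - 3)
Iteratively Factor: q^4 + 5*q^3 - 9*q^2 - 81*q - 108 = (q + 3)*(q^3 + 2*q^2 - 15*q - 36) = (q + 3)^2*(q^2 - q - 12) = (q - 4)*(q + 3)^2*(q + 3)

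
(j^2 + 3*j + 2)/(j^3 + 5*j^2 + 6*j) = (j + 1)/(j*(j + 3))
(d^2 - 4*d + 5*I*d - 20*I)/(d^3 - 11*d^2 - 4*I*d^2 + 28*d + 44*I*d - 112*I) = (d + 5*I)/(d^2 - d*(7 + 4*I) + 28*I)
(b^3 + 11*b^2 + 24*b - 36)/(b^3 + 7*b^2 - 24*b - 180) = (b - 1)/(b - 5)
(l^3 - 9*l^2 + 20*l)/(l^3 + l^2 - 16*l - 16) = l*(l - 5)/(l^2 + 5*l + 4)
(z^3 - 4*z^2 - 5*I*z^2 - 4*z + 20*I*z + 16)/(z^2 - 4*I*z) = z - 4 - I + 4*I/z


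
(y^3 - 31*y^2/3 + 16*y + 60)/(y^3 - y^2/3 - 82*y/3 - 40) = (y - 6)/(y + 4)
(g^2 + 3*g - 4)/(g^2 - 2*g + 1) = (g + 4)/(g - 1)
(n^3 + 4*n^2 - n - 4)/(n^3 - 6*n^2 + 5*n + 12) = (n^2 + 3*n - 4)/(n^2 - 7*n + 12)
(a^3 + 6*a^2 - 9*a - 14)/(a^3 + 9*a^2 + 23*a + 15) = (a^2 + 5*a - 14)/(a^2 + 8*a + 15)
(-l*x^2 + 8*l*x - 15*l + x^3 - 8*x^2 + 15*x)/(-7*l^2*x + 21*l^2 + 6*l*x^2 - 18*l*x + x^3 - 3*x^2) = (x - 5)/(7*l + x)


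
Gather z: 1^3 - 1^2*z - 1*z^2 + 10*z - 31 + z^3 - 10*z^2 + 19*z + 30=z^3 - 11*z^2 + 28*z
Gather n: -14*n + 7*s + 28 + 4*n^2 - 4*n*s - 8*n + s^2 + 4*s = 4*n^2 + n*(-4*s - 22) + s^2 + 11*s + 28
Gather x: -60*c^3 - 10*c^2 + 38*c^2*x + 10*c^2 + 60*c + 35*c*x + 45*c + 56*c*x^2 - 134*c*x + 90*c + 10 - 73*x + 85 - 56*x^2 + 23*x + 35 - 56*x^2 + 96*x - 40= -60*c^3 + 195*c + x^2*(56*c - 112) + x*(38*c^2 - 99*c + 46) + 90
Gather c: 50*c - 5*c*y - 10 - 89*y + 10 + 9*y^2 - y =c*(50 - 5*y) + 9*y^2 - 90*y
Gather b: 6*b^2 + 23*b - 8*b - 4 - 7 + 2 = 6*b^2 + 15*b - 9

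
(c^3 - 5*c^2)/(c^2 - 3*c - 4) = c^2*(5 - c)/(-c^2 + 3*c + 4)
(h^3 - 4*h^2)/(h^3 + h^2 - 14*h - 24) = h^2/(h^2 + 5*h + 6)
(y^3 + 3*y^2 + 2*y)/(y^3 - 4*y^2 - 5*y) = (y + 2)/(y - 5)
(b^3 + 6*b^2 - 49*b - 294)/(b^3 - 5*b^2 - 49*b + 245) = (b + 6)/(b - 5)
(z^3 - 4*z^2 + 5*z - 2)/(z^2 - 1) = (z^2 - 3*z + 2)/(z + 1)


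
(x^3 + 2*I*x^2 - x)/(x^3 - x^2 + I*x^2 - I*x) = (x + I)/(x - 1)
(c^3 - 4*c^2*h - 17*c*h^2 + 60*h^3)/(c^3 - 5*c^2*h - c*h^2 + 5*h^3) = (c^2 + c*h - 12*h^2)/(c^2 - h^2)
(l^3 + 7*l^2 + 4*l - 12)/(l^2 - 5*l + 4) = (l^2 + 8*l + 12)/(l - 4)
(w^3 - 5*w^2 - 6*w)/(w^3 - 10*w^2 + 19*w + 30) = w/(w - 5)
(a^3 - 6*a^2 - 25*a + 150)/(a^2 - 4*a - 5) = (a^2 - a - 30)/(a + 1)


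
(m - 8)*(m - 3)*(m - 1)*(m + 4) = m^4 - 8*m^3 - 13*m^2 + 116*m - 96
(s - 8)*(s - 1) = s^2 - 9*s + 8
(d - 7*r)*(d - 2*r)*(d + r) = d^3 - 8*d^2*r + 5*d*r^2 + 14*r^3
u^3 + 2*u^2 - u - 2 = (u - 1)*(u + 1)*(u + 2)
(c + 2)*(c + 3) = c^2 + 5*c + 6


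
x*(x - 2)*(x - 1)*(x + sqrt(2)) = x^4 - 3*x^3 + sqrt(2)*x^3 - 3*sqrt(2)*x^2 + 2*x^2 + 2*sqrt(2)*x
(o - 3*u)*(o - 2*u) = o^2 - 5*o*u + 6*u^2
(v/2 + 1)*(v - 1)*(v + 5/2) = v^3/2 + 7*v^2/4 + v/4 - 5/2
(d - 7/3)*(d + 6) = d^2 + 11*d/3 - 14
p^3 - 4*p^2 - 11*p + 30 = (p - 5)*(p - 2)*(p + 3)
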